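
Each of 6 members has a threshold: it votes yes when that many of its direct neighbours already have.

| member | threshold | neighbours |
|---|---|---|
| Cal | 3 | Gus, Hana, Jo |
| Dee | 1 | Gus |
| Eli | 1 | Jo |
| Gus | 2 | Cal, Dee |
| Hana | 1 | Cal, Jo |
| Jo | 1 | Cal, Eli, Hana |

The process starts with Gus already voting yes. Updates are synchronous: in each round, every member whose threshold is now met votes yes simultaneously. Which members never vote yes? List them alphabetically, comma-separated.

Cal, Eli, Hana, Jo

Round 1 — Gus votes yes (initial).
Round 2 — checking thresholds:
  Cal: 1 of 3 neighbours < 3, not yet.
  Dee: 1 of 1 neighbours ≥ 1, votes yes.
Round 3 — no new yes votes; cascade stops.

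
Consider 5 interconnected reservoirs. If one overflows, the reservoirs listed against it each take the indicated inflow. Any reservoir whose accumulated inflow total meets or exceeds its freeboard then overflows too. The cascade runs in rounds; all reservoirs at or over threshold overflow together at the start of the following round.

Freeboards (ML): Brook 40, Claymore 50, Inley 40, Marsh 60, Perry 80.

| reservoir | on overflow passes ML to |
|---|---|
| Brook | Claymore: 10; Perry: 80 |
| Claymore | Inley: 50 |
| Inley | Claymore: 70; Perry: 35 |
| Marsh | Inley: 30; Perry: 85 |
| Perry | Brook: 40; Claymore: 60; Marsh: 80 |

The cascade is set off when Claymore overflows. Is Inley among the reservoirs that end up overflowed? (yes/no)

yes

Round 1 — Claymore overflows (initial).
  Inley: +50 → 50 ≥ 40
Round 2 — Inley overflows.
  Perry: +35 → 35 < 80
No further overflows.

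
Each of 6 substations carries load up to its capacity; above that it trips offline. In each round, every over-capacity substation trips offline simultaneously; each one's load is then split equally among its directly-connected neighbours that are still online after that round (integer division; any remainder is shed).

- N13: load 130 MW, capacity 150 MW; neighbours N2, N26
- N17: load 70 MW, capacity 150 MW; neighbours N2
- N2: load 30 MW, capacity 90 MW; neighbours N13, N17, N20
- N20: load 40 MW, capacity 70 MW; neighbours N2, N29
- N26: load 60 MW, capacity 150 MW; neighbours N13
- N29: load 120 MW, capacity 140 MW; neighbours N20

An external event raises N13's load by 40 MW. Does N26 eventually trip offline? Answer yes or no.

Round 1 — N13 at 170 > 150. N13 trips offline.
  N13 sheds 170 MW to N2, N26: 85 each.
    N2: 30+85 = 115 > 90
    N26: 60+85 = 145 ≤ 150
Round 2 — N2 trips offline.
  N2 sheds 115 MW to N17, N20: 57 each (1 lost).
    N17: 70+57 = 127 ≤ 150
    N20: 40+57 = 97 > 70
Round 3 — N20 trips offline.
  N20 sheds 97 MW to N29: 97 each.
    N29: 120+97 = 217 > 140
Round 4 — N29 trips offline.
  N29 sheds 217 MW: no online neighbours, lost.
No further trips.

no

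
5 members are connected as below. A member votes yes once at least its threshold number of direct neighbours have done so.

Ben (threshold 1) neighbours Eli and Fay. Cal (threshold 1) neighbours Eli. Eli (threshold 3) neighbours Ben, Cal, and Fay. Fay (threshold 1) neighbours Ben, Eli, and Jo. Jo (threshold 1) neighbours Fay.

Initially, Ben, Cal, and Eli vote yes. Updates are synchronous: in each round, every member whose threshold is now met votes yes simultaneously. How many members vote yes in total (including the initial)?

5

Round 1 — Ben, Cal, Eli vote yes (initial).
Round 2 — checking thresholds:
  Fay: 2 of 3 neighbours ≥ 1, votes yes.
Round 3 — checking thresholds:
  Jo: 1 of 1 neighbours ≥ 1, votes yes.
Round 4 — no new yes votes; cascade stops.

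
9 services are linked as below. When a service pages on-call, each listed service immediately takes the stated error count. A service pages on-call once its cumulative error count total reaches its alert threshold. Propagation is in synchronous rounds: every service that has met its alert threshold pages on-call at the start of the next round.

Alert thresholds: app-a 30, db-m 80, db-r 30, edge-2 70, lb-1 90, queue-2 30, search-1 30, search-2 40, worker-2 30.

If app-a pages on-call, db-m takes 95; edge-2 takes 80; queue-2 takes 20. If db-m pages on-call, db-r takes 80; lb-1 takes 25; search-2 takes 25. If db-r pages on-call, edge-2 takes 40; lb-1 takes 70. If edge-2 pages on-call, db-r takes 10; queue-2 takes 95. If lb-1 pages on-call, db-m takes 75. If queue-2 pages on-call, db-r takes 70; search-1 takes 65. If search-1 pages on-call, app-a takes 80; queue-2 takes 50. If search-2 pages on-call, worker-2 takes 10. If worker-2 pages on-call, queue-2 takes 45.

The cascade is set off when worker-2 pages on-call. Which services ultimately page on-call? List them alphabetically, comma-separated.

app-a, db-m, db-r, edge-2, lb-1, queue-2, search-1, worker-2

Round 1 — worker-2 pages on-call (initial).
  queue-2: +45 → 45 ≥ 30
Round 2 — queue-2 pages on-call.
  db-r: +70 → 70 ≥ 30
  search-1: +65 → 65 ≥ 30
Round 3 — db-r, search-1 page on-call.
  app-a: +80 → 80 ≥ 30
  edge-2: +40 → 40 < 70
  lb-1: +70 → 70 < 90
Round 4 — app-a pages on-call.
  db-m: +95 → 95 ≥ 80
  edge-2: +80 → 120 ≥ 70
Round 5 — db-m, edge-2 page on-call.
  lb-1: +25 → 95 ≥ 90
  search-2: +25 → 25 < 40
Round 6 — lb-1 pages on-call.
No further pages.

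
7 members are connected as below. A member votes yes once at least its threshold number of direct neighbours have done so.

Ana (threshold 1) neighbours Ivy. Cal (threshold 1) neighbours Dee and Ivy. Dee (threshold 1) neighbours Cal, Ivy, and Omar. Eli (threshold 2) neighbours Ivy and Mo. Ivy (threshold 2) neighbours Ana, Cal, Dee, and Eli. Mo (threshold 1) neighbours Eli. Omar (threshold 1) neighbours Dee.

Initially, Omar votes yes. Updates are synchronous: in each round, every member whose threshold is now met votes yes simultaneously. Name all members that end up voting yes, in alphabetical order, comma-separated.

Ana, Cal, Dee, Ivy, Omar

Round 1 — Omar votes yes (initial).
Round 2 — checking thresholds:
  Dee: 1 of 3 neighbours ≥ 1, votes yes.
Round 3 — checking thresholds:
  Cal: 1 of 2 neighbours ≥ 1, votes yes.
  Ivy: 1 of 4 neighbours < 2, not yet.
Round 4 — checking thresholds:
  Ivy: 2 of 4 neighbours ≥ 2, votes yes.
Round 5 — checking thresholds:
  Ana: 1 of 1 neighbours ≥ 1, votes yes.
  Eli: 1 of 2 neighbours < 2, not yet.
Round 6 — no new yes votes; cascade stops.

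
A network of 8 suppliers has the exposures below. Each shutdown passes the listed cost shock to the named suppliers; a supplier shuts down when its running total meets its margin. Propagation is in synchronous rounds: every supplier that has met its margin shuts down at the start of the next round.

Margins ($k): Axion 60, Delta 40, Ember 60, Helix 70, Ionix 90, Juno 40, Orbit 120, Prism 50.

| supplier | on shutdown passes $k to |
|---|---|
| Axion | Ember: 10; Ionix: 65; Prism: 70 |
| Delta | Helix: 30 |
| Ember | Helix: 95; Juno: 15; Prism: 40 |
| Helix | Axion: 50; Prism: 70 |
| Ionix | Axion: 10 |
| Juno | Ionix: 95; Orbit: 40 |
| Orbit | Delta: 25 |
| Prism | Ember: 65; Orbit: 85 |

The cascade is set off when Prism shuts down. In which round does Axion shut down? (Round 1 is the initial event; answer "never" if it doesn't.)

Round 1 — Prism shuts down (initial).
  Ember: +65 → 65 ≥ 60
  Orbit: +85 → 85 < 120
Round 2 — Ember shuts down.
  Helix: +95 → 95 ≥ 70
  Juno: +15 → 15 < 40
Round 3 — Helix shuts down.
  Axion: +50 → 50 < 60
No further shutdowns.

never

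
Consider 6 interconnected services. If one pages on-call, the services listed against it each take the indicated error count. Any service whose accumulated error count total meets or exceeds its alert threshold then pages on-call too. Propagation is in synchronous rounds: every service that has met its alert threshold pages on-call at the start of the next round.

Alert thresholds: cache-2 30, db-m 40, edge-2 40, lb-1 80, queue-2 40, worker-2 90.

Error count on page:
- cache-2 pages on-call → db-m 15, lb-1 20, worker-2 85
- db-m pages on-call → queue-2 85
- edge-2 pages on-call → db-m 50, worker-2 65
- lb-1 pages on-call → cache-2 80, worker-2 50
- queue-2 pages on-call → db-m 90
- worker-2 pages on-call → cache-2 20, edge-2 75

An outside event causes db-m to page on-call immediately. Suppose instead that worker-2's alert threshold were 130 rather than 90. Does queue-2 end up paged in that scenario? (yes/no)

yes

With worker-2's alert threshold at 130:
Round 1 — db-m pages on-call (initial).
  queue-2: +85 → 85 ≥ 40
Round 2 — queue-2 pages on-call.
No further pages.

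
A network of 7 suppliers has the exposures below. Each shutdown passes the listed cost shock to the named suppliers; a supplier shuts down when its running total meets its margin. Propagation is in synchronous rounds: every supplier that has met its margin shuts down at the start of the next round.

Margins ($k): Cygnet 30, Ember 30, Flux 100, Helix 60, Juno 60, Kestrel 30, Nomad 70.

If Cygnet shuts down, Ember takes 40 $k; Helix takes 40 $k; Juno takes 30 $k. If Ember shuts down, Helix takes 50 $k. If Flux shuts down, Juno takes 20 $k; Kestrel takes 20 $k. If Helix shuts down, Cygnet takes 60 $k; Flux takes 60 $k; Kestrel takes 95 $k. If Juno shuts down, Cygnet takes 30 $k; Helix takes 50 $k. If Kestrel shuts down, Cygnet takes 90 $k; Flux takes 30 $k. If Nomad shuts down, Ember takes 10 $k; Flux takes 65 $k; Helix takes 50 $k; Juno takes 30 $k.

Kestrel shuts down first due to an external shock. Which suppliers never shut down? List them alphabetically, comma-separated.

Flux, Juno, Nomad

Round 1 — Kestrel shuts down (initial).
  Cygnet: +90 → 90 ≥ 30
  Flux: +30 → 30 < 100
Round 2 — Cygnet shuts down.
  Ember: +40 → 40 ≥ 30
  Helix: +40 → 40 < 60
  Juno: +30 → 30 < 60
Round 3 — Ember shuts down.
  Helix: +50 → 90 ≥ 60
Round 4 — Helix shuts down.
  Flux: +60 → 90 < 100
No further shutdowns.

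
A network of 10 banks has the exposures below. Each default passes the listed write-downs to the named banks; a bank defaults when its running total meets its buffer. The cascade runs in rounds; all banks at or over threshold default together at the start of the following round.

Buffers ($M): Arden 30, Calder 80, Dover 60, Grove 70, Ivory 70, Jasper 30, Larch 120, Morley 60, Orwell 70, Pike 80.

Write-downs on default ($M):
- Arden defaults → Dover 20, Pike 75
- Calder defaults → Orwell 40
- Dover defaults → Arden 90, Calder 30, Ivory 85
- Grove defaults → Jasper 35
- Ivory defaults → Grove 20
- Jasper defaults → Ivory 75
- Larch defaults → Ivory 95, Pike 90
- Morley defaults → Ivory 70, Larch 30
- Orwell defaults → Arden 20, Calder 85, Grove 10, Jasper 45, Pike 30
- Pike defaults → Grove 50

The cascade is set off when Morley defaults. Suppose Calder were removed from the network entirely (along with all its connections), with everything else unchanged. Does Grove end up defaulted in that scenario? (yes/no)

With Calder removed:
Round 1 — Morley defaults (initial).
  Ivory: +70 → 70 ≥ 70
  Larch: +30 → 30 < 120
Round 2 — Ivory defaults.
  Grove: +20 → 20 < 70
No further defaults.

no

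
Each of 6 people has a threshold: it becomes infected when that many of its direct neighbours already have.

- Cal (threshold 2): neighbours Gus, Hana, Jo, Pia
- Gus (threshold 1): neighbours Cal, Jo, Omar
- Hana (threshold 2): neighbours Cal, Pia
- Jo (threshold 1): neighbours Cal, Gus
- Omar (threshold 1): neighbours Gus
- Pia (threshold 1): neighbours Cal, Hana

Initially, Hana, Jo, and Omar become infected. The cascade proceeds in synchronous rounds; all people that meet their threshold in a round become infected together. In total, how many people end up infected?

6

Round 1 — Hana, Jo, Omar become infected (initial).
Round 2 — checking thresholds:
  Cal: 2 of 4 neighbours ≥ 2, becomes infected.
  Gus: 2 of 3 neighbours ≥ 1, becomes infected.
  Pia: 1 of 2 neighbours ≥ 1, becomes infected.
Round 3 — no new infections; cascade stops.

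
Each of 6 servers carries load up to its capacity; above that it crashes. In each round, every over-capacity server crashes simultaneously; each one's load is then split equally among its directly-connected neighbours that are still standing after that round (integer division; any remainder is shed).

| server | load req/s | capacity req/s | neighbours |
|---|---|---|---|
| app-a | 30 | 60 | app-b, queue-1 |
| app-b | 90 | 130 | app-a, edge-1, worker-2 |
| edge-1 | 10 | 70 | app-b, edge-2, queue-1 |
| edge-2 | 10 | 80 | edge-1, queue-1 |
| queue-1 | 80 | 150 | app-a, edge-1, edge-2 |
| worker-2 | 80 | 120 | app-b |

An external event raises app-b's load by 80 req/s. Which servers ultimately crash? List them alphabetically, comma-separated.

Round 1 — app-b at 170 > 130. app-b crashes.
  app-b sheds 170 req/s to app-a, edge-1, worker-2: 56 each (2 lost).
    app-a: 30+56 = 86 > 60
    edge-1: 10+56 = 66 ≤ 70
    worker-2: 80+56 = 136 > 120
Round 2 — app-a, worker-2 crash.
  app-a sheds 86 req/s to queue-1: 86 each.
    queue-1: 80+86 = 166 > 150
  worker-2 sheds 136 req/s: no online neighbours, lost.
Round 3 — queue-1 crashes.
  queue-1 sheds 166 req/s to edge-1, edge-2: 83 each.
    edge-1: 66+83 = 149 > 70
    edge-2: 10+83 = 93 > 80
Round 4 — edge-1, edge-2 crash.
  edge-1 sheds 149 req/s: no online neighbours, lost.
  edge-2 sheds 93 req/s: no online neighbours, lost.
No further crashes.

app-a, app-b, edge-1, edge-2, queue-1, worker-2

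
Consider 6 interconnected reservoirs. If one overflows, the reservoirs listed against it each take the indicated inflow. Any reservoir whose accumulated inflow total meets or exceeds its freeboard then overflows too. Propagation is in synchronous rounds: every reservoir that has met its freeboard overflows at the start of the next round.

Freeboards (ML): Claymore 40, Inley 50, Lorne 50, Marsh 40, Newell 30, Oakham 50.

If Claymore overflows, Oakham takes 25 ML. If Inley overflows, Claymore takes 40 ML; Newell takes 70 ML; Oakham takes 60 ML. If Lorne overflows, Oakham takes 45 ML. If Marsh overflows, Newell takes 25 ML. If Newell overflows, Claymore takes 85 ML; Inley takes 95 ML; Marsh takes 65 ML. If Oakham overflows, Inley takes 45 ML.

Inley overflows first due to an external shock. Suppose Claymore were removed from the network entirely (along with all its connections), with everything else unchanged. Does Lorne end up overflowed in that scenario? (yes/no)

no

With Claymore removed:
Round 1 — Inley overflows (initial).
  Newell: +70 → 70 ≥ 30
  Oakham: +60 → 60 ≥ 50
Round 2 — Newell, Oakham overflow.
  Marsh: +65 → 65 ≥ 40
Round 3 — Marsh overflows.
No further overflows.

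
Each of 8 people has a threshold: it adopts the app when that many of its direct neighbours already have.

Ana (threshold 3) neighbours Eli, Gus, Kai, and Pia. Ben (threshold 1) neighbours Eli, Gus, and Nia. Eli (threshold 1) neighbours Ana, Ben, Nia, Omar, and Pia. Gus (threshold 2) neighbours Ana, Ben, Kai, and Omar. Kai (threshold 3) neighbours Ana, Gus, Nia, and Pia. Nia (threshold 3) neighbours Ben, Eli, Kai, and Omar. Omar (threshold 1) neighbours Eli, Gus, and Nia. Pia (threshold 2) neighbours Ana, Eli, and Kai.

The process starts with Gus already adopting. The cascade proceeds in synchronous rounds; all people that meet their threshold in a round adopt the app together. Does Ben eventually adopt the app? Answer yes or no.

yes

Round 1 — Gus adopts the app (initial).
Round 2 — checking thresholds:
  Ana: 1 of 4 neighbours < 3, not yet.
  Ben: 1 of 3 neighbours ≥ 1, adopts the app.
  Kai: 1 of 4 neighbours < 3, not yet.
  Omar: 1 of 3 neighbours ≥ 1, adopts the app.
Round 3 — checking thresholds:
  Ana: 1 of 4 neighbours < 3, not yet.
  Eli: 2 of 5 neighbours ≥ 1, adopts the app.
  Kai: 1 of 4 neighbours < 3, not yet.
  Nia: 2 of 4 neighbours < 3, not yet.
Round 4 — checking thresholds:
  Ana: 2 of 4 neighbours < 3, not yet.
  Kai: 1 of 4 neighbours < 3, not yet.
  Nia: 3 of 4 neighbours ≥ 3, adopts the app.
  Pia: 1 of 3 neighbours < 2, not yet.
Round 5 — no new adoptions; cascade stops.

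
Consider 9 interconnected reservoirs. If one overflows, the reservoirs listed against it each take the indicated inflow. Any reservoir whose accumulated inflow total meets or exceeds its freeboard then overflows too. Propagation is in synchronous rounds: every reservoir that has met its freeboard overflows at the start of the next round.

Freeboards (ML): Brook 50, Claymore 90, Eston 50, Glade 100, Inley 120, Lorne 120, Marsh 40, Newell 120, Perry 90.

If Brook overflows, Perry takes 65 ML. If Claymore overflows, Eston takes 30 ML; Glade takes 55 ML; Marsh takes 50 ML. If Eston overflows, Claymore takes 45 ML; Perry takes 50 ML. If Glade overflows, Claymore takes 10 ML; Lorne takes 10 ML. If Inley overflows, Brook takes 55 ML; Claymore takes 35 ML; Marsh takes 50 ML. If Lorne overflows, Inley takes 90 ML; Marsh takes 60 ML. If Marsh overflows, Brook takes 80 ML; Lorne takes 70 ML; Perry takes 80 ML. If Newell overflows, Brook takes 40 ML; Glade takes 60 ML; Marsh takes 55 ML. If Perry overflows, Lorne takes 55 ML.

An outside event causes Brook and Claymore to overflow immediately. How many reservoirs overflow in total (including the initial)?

Round 1 — Brook, Claymore overflow (initial).
  Eston: +30 → 30 < 50
  Glade: +55 → 55 < 100
  Marsh: +50 → 50 ≥ 40
  Perry: +65 → 65 < 90
Round 2 — Marsh overflows.
  Lorne: +70 → 70 < 120
  Perry: +80 → 145 ≥ 90
Round 3 — Perry overflows.
  Lorne: +55 → 125 ≥ 120
Round 4 — Lorne overflows.
  Inley: +90 → 90 < 120
No further overflows.

5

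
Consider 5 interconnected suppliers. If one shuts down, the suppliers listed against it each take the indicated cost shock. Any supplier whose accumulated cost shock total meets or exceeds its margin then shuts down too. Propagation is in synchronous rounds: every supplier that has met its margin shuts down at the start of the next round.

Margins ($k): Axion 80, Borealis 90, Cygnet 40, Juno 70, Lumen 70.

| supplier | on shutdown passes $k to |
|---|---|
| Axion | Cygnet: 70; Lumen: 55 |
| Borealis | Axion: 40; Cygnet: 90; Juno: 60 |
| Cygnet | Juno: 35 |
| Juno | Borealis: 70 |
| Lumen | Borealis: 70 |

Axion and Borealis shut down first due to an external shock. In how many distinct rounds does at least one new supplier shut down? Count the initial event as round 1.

3

Round 1 — Axion, Borealis shut down (initial).
  Cygnet: +70+90 → 160 ≥ 40
  Juno: +60 → 60 < 70
  Lumen: +55 → 55 < 70
Round 2 — Cygnet shuts down.
  Juno: +35 → 95 ≥ 70
Round 3 — Juno shuts down.
No further shutdowns.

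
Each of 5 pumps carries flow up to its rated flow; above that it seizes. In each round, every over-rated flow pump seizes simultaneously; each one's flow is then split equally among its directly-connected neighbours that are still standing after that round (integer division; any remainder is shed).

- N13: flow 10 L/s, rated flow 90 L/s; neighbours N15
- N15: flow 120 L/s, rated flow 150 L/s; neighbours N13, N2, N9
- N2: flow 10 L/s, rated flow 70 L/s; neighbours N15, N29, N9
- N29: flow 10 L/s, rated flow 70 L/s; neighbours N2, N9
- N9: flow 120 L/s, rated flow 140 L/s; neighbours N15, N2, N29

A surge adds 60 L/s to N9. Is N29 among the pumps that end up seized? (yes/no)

Round 1 — N9 at 180 > 140. N9 seizes.
  N9 sheds 180 L/s to N15, N2, N29: 60 each.
    N15: 120+60 = 180 > 150
    N2: 10+60 = 70 ≤ 70
    N29: 10+60 = 70 ≤ 70
Round 2 — N15 seizes.
  N15 sheds 180 L/s to N13, N2: 90 each.
    N13: 10+90 = 100 > 90
    N2: 70+90 = 160 > 70
Round 3 — N13, N2 seize.
  N13 sheds 100 L/s: no online neighbours, lost.
  N2 sheds 160 L/s to N29: 160 each.
    N29: 70+160 = 230 > 70
Round 4 — N29 seizes.
  N29 sheds 230 L/s: no online neighbours, lost.
No further seizures.

yes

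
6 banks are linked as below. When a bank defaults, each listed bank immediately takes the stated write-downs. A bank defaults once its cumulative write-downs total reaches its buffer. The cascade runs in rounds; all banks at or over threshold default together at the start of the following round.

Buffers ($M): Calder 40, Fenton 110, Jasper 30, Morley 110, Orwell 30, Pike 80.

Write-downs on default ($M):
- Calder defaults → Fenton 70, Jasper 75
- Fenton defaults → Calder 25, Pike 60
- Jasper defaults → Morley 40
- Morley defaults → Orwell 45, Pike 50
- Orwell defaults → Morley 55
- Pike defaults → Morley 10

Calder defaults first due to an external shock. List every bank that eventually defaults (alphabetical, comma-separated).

Round 1 — Calder defaults (initial).
  Fenton: +70 → 70 < 110
  Jasper: +75 → 75 ≥ 30
Round 2 — Jasper defaults.
  Morley: +40 → 40 < 110
No further defaults.

Calder, Jasper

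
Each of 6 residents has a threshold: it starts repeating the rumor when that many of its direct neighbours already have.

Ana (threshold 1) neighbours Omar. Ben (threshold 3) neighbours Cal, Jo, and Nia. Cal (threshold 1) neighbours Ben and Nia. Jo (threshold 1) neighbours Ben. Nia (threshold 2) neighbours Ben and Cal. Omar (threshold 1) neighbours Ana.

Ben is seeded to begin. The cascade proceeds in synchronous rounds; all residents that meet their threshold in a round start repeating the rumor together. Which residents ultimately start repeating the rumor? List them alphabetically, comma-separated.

Ben, Cal, Jo, Nia

Round 1 — Ben starts repeating the rumor (initial).
Round 2 — checking thresholds:
  Cal: 1 of 2 neighbours ≥ 1, starts repeating the rumor.
  Jo: 1 of 1 neighbours ≥ 1, starts repeating the rumor.
  Nia: 1 of 2 neighbours < 2, below threshold.
Round 3 — checking thresholds:
  Nia: 2 of 2 neighbours ≥ 2, starts repeating the rumor.
Round 4 — no new spreads; cascade stops.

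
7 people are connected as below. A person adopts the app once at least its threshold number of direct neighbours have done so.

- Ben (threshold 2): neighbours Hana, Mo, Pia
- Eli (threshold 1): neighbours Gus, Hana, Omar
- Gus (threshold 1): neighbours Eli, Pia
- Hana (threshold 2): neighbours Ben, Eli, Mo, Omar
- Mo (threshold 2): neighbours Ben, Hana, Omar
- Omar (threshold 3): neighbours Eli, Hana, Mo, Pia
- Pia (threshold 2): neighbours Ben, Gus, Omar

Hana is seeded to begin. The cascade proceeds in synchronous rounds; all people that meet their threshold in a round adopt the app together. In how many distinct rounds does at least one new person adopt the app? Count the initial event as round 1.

Round 1 — Hana adopts the app (initial).
Round 2 — checking thresholds:
  Ben: 1 of 3 neighbours < 2, below threshold.
  Eli: 1 of 3 neighbours ≥ 1, adopts the app.
  Mo: 1 of 3 neighbours < 2, below threshold.
  Omar: 1 of 4 neighbours < 3, below threshold.
Round 3 — checking thresholds:
  Ben: 1 of 3 neighbours < 2, below threshold.
  Gus: 1 of 2 neighbours ≥ 1, adopts the app.
  Mo: 1 of 3 neighbours < 2, below threshold.
  Omar: 2 of 4 neighbours < 3, below threshold.
Round 4 — no new adoptions; cascade stops.

3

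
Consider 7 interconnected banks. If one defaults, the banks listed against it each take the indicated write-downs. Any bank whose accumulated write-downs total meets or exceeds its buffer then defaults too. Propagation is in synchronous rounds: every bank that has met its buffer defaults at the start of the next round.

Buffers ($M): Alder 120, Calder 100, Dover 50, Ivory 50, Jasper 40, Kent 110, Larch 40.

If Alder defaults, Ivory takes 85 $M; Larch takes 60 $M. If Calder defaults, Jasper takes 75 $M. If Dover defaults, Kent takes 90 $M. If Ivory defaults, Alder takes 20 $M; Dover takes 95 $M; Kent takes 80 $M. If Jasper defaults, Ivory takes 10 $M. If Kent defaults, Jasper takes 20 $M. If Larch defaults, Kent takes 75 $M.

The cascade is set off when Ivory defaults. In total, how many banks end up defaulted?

Round 1 — Ivory defaults (initial).
  Alder: +20 → 20 < 120
  Dover: +95 → 95 ≥ 50
  Kent: +80 → 80 < 110
Round 2 — Dover defaults.
  Kent: +90 → 170 ≥ 110
Round 3 — Kent defaults.
  Jasper: +20 → 20 < 40
No further defaults.

3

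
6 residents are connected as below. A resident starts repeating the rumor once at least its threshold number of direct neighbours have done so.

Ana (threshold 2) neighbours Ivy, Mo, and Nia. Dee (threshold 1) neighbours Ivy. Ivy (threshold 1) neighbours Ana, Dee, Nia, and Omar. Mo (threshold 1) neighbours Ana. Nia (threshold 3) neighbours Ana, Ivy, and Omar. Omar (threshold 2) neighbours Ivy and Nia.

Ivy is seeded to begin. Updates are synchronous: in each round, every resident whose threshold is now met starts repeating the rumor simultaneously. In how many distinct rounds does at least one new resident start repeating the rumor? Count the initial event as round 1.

Round 1 — Ivy starts repeating the rumor (initial).
Round 2 — checking thresholds:
  Ana: 1 of 3 neighbours < 2, not yet.
  Dee: 1 of 1 neighbours ≥ 1, starts repeating the rumor.
  Nia: 1 of 3 neighbours < 3, not yet.
  Omar: 1 of 2 neighbours < 2, not yet.
Round 3 — no new spreads; cascade stops.

2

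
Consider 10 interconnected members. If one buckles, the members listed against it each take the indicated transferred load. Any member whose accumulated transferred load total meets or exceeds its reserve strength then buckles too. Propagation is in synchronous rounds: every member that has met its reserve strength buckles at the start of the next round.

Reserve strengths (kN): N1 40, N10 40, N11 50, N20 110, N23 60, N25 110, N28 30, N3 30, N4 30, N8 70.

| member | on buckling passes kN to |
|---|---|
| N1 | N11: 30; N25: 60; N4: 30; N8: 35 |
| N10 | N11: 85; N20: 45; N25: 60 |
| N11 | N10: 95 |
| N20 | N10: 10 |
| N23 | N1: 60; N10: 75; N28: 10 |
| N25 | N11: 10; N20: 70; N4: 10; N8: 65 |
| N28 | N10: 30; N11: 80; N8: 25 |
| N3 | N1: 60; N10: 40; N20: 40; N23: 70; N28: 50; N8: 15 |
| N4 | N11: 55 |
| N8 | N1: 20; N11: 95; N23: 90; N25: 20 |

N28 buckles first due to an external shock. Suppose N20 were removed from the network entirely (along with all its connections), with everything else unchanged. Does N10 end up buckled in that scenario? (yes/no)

With N20 removed:
Round 1 — N28 buckles (initial).
  N10: +30 → 30 < 40
  N11: +80 → 80 ≥ 50
  N8: +25 → 25 < 70
Round 2 — N11 buckles.
  N10: +95 → 125 ≥ 40
Round 3 — N10 buckles.
  N25: +60 → 60 < 110
No further bucklings.

yes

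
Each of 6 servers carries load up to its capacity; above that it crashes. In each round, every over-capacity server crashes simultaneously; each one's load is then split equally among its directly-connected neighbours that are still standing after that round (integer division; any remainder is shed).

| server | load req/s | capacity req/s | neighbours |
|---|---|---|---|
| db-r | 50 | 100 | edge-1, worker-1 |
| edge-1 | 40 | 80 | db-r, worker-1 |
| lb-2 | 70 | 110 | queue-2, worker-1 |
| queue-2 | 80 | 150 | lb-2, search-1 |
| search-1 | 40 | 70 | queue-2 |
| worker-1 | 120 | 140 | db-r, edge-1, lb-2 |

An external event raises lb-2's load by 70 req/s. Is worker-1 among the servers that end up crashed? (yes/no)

yes

Round 1 — lb-2 at 140 > 110. lb-2 crashes.
  lb-2 sheds 140 req/s to queue-2, worker-1: 70 each.
    queue-2: 80+70 = 150 ≤ 150
    worker-1: 120+70 = 190 > 140
Round 2 — worker-1 crashes.
  worker-1 sheds 190 req/s to db-r, edge-1: 95 each.
    db-r: 50+95 = 145 > 100
    edge-1: 40+95 = 135 > 80
Round 3 — db-r, edge-1 crash.
  db-r sheds 145 req/s: no online neighbours, lost.
  edge-1 sheds 135 req/s: no online neighbours, lost.
No further crashes.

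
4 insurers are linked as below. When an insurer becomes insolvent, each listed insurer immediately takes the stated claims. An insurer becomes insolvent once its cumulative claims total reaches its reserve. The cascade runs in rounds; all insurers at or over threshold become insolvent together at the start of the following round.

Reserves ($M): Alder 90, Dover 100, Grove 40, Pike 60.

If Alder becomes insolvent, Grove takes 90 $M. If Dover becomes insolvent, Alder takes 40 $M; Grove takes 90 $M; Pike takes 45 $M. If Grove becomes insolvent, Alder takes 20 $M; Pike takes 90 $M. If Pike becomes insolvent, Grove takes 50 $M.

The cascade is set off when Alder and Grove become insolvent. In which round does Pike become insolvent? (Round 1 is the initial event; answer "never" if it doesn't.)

2

Round 1 — Alder, Grove become insolvent (initial).
  Pike: +90 → 90 ≥ 60
Round 2 — Pike becomes insolvent.
No further insolvencies.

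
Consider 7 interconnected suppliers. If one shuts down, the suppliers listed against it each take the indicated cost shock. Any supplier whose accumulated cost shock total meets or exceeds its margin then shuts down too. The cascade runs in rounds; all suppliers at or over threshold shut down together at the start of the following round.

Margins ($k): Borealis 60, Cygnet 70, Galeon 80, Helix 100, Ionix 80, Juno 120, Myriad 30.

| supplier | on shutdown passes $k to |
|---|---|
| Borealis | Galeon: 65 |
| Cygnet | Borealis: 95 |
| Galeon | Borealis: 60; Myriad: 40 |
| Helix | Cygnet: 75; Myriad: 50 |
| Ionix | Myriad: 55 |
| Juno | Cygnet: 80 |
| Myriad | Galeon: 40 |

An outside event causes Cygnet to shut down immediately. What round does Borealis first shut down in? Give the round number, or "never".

2

Round 1 — Cygnet shuts down (initial).
  Borealis: +95 → 95 ≥ 60
Round 2 — Borealis shuts down.
  Galeon: +65 → 65 < 80
No further shutdowns.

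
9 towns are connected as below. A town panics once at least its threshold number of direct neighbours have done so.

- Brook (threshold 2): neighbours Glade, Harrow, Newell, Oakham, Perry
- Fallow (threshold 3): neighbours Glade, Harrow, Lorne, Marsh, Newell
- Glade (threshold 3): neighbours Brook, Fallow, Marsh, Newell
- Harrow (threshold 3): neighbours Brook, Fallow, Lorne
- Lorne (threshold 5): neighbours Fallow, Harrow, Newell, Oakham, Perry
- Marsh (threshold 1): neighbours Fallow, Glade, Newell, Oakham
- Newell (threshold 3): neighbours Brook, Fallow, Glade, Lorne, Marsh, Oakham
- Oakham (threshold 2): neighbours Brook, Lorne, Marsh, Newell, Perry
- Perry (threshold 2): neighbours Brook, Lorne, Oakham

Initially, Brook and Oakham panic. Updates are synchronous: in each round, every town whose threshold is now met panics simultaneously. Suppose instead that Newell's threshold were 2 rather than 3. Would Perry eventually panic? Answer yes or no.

With Newell's threshold at 2:
Round 1 — Brook, Oakham panic (initial).
Round 2 — checking thresholds:
  Glade: 1 of 4 neighbours < 3, below threshold.
  Harrow: 1 of 3 neighbours < 3, below threshold.
  Lorne: 1 of 5 neighbours < 5, below threshold.
  Marsh: 1 of 4 neighbours ≥ 1, panics.
  Newell: 2 of 6 neighbours ≥ 2, panics.
  Perry: 2 of 3 neighbours ≥ 2, panics.
Round 3 — checking thresholds:
  Fallow: 2 of 5 neighbours < 3, below threshold.
  Glade: 3 of 4 neighbours ≥ 3, panics.
  Harrow: 1 of 3 neighbours < 3, below threshold.
  Lorne: 3 of 5 neighbours < 5, below threshold.
Round 4 — checking thresholds:
  Fallow: 3 of 5 neighbours ≥ 3, panics.
  Harrow: 1 of 3 neighbours < 3, below threshold.
  Lorne: 3 of 5 neighbours < 5, below threshold.
Round 5 — no new panics; cascade stops.

yes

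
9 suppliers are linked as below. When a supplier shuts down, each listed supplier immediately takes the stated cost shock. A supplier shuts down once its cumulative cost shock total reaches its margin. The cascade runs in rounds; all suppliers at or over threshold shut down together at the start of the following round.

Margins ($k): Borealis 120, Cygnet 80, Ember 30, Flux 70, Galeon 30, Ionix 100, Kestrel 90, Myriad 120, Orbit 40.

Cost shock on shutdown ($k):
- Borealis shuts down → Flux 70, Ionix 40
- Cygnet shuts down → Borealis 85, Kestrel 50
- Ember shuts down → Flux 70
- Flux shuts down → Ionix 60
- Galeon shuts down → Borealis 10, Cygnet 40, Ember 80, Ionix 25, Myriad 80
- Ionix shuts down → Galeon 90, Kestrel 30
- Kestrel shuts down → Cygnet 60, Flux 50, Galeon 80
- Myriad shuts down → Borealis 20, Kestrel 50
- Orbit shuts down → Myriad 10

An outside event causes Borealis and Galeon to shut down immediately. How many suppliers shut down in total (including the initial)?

5

Round 1 — Borealis, Galeon shut down (initial).
  Cygnet: +40 → 40 < 80
  Ember: +80 → 80 ≥ 30
  Flux: +70 → 70 ≥ 70
  Ionix: +40+25 → 65 < 100
  Myriad: +80 → 80 < 120
Round 2 — Ember, Flux shut down.
  Ionix: +60 → 125 ≥ 100
Round 3 — Ionix shuts down.
  Kestrel: +30 → 30 < 90
No further shutdowns.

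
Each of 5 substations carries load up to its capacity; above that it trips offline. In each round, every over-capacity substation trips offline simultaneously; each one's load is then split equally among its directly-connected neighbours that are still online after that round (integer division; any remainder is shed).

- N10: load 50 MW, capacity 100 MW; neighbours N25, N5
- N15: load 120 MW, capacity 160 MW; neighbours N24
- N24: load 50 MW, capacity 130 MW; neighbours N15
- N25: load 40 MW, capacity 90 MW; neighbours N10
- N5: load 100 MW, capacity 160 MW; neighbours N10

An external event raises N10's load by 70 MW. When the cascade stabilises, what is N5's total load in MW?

Round 1 — N10 at 120 > 100. N10 trips offline.
  N10 sheds 120 MW to N25, N5: 60 each.
    N25: 40+60 = 100 > 90
    N5: 100+60 = 160 ≤ 160
Round 2 — N25 trips offline.
  N25 sheds 100 MW: no online neighbours, lost.
No further trips.

160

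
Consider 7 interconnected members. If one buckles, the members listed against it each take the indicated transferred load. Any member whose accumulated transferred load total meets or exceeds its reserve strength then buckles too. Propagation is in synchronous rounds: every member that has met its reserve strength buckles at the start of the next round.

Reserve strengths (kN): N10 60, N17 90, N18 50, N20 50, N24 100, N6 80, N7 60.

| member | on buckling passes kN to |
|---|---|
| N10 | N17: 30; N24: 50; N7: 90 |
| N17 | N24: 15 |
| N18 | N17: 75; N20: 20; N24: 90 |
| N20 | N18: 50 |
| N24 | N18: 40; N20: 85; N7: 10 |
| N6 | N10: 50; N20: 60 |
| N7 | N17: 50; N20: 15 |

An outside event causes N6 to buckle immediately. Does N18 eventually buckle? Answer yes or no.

yes

Round 1 — N6 buckles (initial).
  N10: +50 → 50 < 60
  N20: +60 → 60 ≥ 50
Round 2 — N20 buckles.
  N18: +50 → 50 ≥ 50
Round 3 — N18 buckles.
  N17: +75 → 75 < 90
  N24: +90 → 90 < 100
No further bucklings.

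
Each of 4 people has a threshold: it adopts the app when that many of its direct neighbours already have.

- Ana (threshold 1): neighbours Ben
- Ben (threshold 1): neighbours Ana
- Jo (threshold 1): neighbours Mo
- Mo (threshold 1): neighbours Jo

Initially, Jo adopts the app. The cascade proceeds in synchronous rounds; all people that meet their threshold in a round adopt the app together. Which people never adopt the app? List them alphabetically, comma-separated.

Round 1 — Jo adopts the app (initial).
Round 2 — checking thresholds:
  Mo: 1 of 1 neighbours ≥ 1, adopts the app.
Round 3 — no new adoptions; cascade stops.

Ana, Ben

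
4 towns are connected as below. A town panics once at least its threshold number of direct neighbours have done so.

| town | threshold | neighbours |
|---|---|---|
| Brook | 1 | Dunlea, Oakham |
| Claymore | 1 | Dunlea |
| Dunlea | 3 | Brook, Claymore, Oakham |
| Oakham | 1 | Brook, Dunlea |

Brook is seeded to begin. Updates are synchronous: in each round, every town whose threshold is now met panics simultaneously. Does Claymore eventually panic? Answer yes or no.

Round 1 — Brook panics (initial).
Round 2 — checking thresholds:
  Dunlea: 1 of 3 neighbours < 3, not yet.
  Oakham: 1 of 2 neighbours ≥ 1, panics.
Round 3 — no new panics; cascade stops.

no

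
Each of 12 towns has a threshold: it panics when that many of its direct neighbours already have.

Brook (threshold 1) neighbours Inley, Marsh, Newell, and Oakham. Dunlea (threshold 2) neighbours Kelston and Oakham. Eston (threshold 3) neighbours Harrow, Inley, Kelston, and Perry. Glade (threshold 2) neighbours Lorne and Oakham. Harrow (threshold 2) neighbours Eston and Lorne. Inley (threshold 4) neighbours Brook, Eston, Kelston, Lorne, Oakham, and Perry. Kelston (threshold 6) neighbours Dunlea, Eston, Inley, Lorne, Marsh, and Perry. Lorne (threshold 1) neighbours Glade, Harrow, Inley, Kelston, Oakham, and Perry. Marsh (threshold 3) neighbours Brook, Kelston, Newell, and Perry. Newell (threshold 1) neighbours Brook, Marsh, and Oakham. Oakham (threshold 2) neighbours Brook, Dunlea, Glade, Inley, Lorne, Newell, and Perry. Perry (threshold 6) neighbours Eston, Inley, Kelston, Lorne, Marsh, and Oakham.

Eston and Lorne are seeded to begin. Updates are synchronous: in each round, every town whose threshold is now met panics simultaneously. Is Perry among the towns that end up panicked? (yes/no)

no

Round 1 — Eston, Lorne panic (initial).
Round 2 — checking thresholds:
  Glade: 1 of 2 neighbours < 2, below threshold.
  Harrow: 2 of 2 neighbours ≥ 2, panics.
  Inley: 2 of 6 neighbours < 4, below threshold.
  Kelston: 2 of 6 neighbours < 6, below threshold.
  Oakham: 1 of 7 neighbours < 2, below threshold.
  Perry: 2 of 6 neighbours < 6, below threshold.
Round 3 — no new panics; cascade stops.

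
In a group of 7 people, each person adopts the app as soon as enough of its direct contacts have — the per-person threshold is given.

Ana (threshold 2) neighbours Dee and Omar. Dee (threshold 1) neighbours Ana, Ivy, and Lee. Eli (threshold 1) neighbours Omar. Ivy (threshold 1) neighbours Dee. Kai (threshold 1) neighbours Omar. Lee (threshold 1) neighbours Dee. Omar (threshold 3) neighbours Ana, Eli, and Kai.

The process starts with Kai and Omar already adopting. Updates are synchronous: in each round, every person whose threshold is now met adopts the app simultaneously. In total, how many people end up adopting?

Round 1 — Kai, Omar adopt the app (initial).
Round 2 — checking thresholds:
  Ana: 1 of 2 neighbours < 2, below threshold.
  Eli: 1 of 1 neighbours ≥ 1, adopts the app.
Round 3 — no new adoptions; cascade stops.

3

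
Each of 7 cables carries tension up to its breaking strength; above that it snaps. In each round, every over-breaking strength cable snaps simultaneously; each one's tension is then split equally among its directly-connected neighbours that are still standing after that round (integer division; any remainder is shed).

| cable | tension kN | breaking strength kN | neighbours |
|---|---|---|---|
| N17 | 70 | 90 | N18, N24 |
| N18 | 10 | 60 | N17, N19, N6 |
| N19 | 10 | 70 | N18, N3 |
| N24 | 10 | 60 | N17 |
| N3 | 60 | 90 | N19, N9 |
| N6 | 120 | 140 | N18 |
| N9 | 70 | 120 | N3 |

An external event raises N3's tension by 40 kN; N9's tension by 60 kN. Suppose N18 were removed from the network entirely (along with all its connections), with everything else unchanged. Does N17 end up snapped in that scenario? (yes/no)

no

With N18 removed:
Round 1 — N3 at 100 > 90; N9 at 130 > 120. N3, N9 snap.
  N3 sheds 100 kN to N19: 100 each.
    N19: 10+100 = 110 > 70
  N9 sheds 130 kN: no online neighbours, lost.
Round 2 — N19 snaps.
  N19 sheds 110 kN: no online neighbours, lost.
No further breaks.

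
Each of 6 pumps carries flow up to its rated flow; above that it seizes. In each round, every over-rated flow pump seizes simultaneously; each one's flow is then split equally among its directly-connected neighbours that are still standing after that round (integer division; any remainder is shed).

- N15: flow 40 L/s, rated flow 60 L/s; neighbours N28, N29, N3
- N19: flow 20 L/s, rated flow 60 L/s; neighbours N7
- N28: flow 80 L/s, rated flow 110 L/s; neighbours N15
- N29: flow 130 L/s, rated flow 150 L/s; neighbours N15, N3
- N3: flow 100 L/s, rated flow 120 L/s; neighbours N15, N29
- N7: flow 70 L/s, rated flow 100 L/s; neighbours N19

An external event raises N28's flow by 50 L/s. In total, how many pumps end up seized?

Round 1 — N28 at 130 > 110. N28 seizes.
  N28 sheds 130 L/s to N15: 130 each.
    N15: 40+130 = 170 > 60
Round 2 — N15 seizes.
  N15 sheds 170 L/s to N29, N3: 85 each.
    N29: 130+85 = 215 > 150
    N3: 100+85 = 185 > 120
Round 3 — N29, N3 seize.
  N29 sheds 215 L/s: no online neighbours, lost.
  N3 sheds 185 L/s: no online neighbours, lost.
No further seizures.

4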